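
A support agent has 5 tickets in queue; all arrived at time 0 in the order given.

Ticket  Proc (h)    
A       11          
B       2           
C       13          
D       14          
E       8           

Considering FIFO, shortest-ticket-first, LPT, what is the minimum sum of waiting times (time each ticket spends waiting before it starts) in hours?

67

FIFO (arrival order): A B C D E.
A: waits 0, runs 0→11
B: waits 11, runs 11→13
C: waits 13, runs 13→26
D: waits 26, runs 26→40
E: waits 40, runs 40→48
Sum = 0+11+13+26+40 = 90.
SPT (increasing processing time): B E A C D.
B: waits 0, runs 0→2
E: waits 2, runs 2→10
A: waits 10, runs 10→21
C: waits 21, runs 21→34
D: waits 34, runs 34→48
Sum = 0+2+10+21+34 = 67.
LPT (decreasing processing time): D C A E B.
D: waits 0, runs 0→14
C: waits 14, runs 14→27
A: waits 27, runs 27→38
E: waits 38, runs 38→46
B: waits 46, runs 46→48
Sum = 0+14+27+38+46 = 125.
FIFO 90, SPT 67, LPT 125 → minimum 67.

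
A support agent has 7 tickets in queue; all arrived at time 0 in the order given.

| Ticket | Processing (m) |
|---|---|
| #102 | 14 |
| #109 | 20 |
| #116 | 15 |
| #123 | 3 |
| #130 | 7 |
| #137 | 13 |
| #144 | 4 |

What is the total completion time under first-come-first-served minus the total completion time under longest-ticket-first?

-28

FIFO (arrival order): #102 #109 #116 #123 #130 #137 #144.
#102: 0→14
#109: 14→34
#116: 34→49
#123: 49→52
#130: 52→59
#137: 59→72
#144: 72→76
Sum = 14+34+49+52+59+72+76 = 356.
LPT (decreasing processing time): #109 #116 #102 #137 #130 #144 #123.
#109: 0→20
#116: 20→35
#102: 35→49
#137: 49→62
#130: 62→69
#144: 69→73
#123: 73→76
Sum = 20+35+49+62+69+73+76 = 384.
Difference = 356 − 384 = -28.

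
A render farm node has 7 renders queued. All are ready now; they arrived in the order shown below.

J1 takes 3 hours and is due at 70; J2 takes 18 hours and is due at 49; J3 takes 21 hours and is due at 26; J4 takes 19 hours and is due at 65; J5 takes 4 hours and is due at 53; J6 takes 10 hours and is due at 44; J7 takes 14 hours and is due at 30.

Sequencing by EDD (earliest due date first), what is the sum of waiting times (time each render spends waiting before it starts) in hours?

EDD (increasing due date): J3 J7 J6 J2 J5 J4 J1.
J3: waits 0, runs 0→21
J7: waits 21, runs 21→35
J6: waits 35, runs 35→45
J2: waits 45, runs 45→63
J5: waits 63, runs 63→67
J4: waits 67, runs 67→86
J1: waits 86, runs 86→89
Sum = 0+21+35+45+63+67+86 = 317.

317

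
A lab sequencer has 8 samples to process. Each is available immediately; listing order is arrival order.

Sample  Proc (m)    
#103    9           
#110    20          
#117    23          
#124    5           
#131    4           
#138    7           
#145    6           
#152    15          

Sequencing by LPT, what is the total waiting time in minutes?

LPT (decreasing processing time): #117 #110 #152 #103 #138 #145 #124 #131.
#117: waits 0, runs 0→23
#110: waits 23, runs 23→43
#152: waits 43, runs 43→58
#103: waits 58, runs 58→67
#138: waits 67, runs 67→74
#145: waits 74, runs 74→80
#124: waits 80, runs 80→85
#131: waits 85, runs 85→89
Sum = 0+23+43+58+67+74+80+85 = 430.

430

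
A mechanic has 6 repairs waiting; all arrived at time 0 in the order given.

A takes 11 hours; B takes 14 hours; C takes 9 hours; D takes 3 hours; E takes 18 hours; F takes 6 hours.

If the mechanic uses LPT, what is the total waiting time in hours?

LPT (decreasing processing time): E B A C F D.
E: waits 0, runs 0→18
B: waits 18, runs 18→32
A: waits 32, runs 32→43
C: waits 43, runs 43→52
F: waits 52, runs 52→58
D: waits 58, runs 58→61
Sum = 0+18+32+43+52+58 = 203.

203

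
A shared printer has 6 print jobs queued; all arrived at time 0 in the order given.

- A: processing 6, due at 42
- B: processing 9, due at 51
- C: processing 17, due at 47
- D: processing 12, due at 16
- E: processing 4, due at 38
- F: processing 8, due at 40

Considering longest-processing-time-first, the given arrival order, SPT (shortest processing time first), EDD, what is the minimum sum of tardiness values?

LPT (decreasing processing time): C D B F A E.
C: 0→17, due 47, tardiness 0
D: 17→29, due 16, tardiness 13
B: 29→38, due 51, tardiness 0
F: 38→46, due 40, tardiness 6
A: 46→52, due 42, tardiness 10
E: 52→56, due 38, tardiness 18
Sum = 0+13+0+6+10+18 = 47.
FIFO (arrival order): A B C D E F.
A: 0→6, due 42, tardiness 0
B: 6→15, due 51, tardiness 0
C: 15→32, due 47, tardiness 0
D: 32→44, due 16, tardiness 28
E: 44→48, due 38, tardiness 10
F: 48→56, due 40, tardiness 16
Sum = 0+0+0+28+10+16 = 54.
SPT (increasing processing time): E A F B D C.
E: 0→4, due 38, tardiness 0
A: 4→10, due 42, tardiness 0
F: 10→18, due 40, tardiness 0
B: 18→27, due 51, tardiness 0
D: 27→39, due 16, tardiness 23
C: 39→56, due 47, tardiness 9
Sum = 0+0+0+0+23+9 = 32.
EDD (increasing due date): D E F A C B.
D: 0→12, due 16, tardiness 0
E: 12→16, due 38, tardiness 0
F: 16→24, due 40, tardiness 0
A: 24→30, due 42, tardiness 0
C: 30→47, due 47, tardiness 0
B: 47→56, due 51, tardiness 5
Sum = 0+0+0+0+0+5 = 5.
LPT 47, FIFO 54, SPT 32, EDD 5 → minimum 5.

5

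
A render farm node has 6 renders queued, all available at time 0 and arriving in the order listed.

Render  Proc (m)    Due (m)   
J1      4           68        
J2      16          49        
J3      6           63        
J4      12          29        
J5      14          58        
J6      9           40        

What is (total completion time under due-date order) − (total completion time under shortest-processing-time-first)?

69

EDD (increasing due date): J4 J6 J2 J5 J3 J1.
J4: 0→12
J6: 12→21
J2: 21→37
J5: 37→51
J3: 51→57
J1: 57→61
Sum = 12+21+37+51+57+61 = 239.
SPT (increasing processing time): J1 J3 J6 J4 J5 J2.
J1: 0→4
J3: 4→10
J6: 10→19
J4: 19→31
J5: 31→45
J2: 45→61
Sum = 4+10+19+31+45+61 = 170.
Difference = 239 − 170 = 69.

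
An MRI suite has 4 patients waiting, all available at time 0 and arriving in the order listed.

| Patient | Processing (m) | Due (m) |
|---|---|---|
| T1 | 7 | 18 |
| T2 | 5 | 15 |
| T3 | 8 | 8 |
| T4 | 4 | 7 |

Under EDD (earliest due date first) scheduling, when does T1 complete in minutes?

EDD (increasing due date): T4 T3 T2 T1.
T4: 0→4
T3: 4→12
T2: 12→17
T1: 17→24

24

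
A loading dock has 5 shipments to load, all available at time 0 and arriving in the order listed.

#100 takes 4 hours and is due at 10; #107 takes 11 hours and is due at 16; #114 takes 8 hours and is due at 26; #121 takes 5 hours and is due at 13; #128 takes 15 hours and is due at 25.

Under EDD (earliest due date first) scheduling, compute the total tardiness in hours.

EDD (increasing due date): #100 #121 #107 #128 #114.
#100: 0→4, due 10, tardiness 0
#121: 4→9, due 13, tardiness 0
#107: 9→20, due 16, tardiness 4
#128: 20→35, due 25, tardiness 10
#114: 35→43, due 26, tardiness 17
Sum = 0+0+4+10+17 = 31.

31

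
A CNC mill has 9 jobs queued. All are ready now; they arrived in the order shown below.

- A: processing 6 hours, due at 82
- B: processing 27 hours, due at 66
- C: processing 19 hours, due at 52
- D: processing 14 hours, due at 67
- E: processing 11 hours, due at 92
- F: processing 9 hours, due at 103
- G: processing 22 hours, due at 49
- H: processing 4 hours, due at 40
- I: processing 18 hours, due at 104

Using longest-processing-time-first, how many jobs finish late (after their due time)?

LPT (decreasing processing time): B G C I D E F A H.
B: 0→27, due 66, tardiness 0
G: 27→49, due 49, tardiness 0
C: 49→68, due 52, tardiness 16
I: 68→86, due 104, tardiness 0
D: 86→100, due 67, tardiness 33
E: 100→111, due 92, tardiness 19
F: 111→120, due 103, tardiness 17
A: 120→126, due 82, tardiness 44
H: 126→130, due 40, tardiness 90
Late jobs: 6.

6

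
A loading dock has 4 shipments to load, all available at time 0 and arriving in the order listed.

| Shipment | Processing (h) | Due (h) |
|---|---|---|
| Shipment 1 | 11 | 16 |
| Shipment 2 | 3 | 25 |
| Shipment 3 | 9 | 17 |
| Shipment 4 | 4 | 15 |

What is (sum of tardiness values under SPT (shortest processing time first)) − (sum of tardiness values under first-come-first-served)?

SPT (increasing processing time): Shipment 2 Shipment 4 Shipment 3 Shipment 1.
Shipment 2: 0→3, due 25, tardiness 0
Shipment 4: 3→7, due 15, tardiness 0
Shipment 3: 7→16, due 17, tardiness 0
Shipment 1: 16→27, due 16, tardiness 11
Sum = 0+0+0+11 = 11.
FIFO (arrival order): Shipment 1 Shipment 2 Shipment 3 Shipment 4.
Shipment 1: 0→11, due 16, tardiness 0
Shipment 2: 11→14, due 25, tardiness 0
Shipment 3: 14→23, due 17, tardiness 6
Shipment 4: 23→27, due 15, tardiness 12
Sum = 0+0+6+12 = 18.
Difference = 11 − 18 = -7.

-7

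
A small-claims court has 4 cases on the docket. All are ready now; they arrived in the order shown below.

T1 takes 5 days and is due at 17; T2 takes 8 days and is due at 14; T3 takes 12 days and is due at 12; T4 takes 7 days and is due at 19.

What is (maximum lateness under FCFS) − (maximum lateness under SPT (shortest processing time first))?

-7

FIFO (arrival order): T1 T2 T3 T4.
T1: 0→5, due 17, lateness -12
T2: 5→13, due 14, lateness -1
T3: 13→25, due 12, lateness 13
T4: 25→32, due 19, lateness 13
Maximum = 13.
SPT (increasing processing time): T1 T4 T2 T3.
T1: 0→5, due 17, lateness -12
T4: 5→12, due 19, lateness -7
T2: 12→20, due 14, lateness 6
T3: 20→32, due 12, lateness 20
Maximum = 20.
Difference = 13 − 20 = -7.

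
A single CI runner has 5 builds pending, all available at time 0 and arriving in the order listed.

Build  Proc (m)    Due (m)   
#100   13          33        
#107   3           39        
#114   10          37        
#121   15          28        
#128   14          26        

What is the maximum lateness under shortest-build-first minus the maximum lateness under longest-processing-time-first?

11

SPT (increasing processing time): #107 #114 #100 #128 #121.
#107: 0→3, due 39, lateness -36
#114: 3→13, due 37, lateness -24
#100: 13→26, due 33, lateness -7
#128: 26→40, due 26, lateness 14
#121: 40→55, due 28, lateness 27
Maximum = 27.
LPT (decreasing processing time): #121 #128 #100 #114 #107.
#121: 0→15, due 28, lateness -13
#128: 15→29, due 26, lateness 3
#100: 29→42, due 33, lateness 9
#114: 42→52, due 37, lateness 15
#107: 52→55, due 39, lateness 16
Maximum = 16.
Difference = 27 − 16 = 11.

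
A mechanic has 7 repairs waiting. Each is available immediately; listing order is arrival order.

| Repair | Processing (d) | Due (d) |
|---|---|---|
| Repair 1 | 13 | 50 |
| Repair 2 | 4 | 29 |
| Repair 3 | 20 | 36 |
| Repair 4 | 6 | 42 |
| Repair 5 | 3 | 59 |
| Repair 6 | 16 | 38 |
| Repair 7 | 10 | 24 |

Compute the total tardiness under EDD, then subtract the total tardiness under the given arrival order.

EDD (increasing due date): Repair 7 Repair 2 Repair 3 Repair 6 Repair 4 Repair 1 Repair 5.
Repair 7: 0→10, due 24, tardiness 0
Repair 2: 10→14, due 29, tardiness 0
Repair 3: 14→34, due 36, tardiness 0
Repair 6: 34→50, due 38, tardiness 12
Repair 4: 50→56, due 42, tardiness 14
Repair 1: 56→69, due 50, tardiness 19
Repair 5: 69→72, due 59, tardiness 13
Sum = 0+0+0+12+14+19+13 = 58.
FIFO (arrival order): Repair 1 Repair 2 Repair 3 Repair 4 Repair 5 Repair 6 Repair 7.
Repair 1: 0→13, due 50, tardiness 0
Repair 2: 13→17, due 29, tardiness 0
Repair 3: 17→37, due 36, tardiness 1
Repair 4: 37→43, due 42, tardiness 1
Repair 5: 43→46, due 59, tardiness 0
Repair 6: 46→62, due 38, tardiness 24
Repair 7: 62→72, due 24, tardiness 48
Sum = 0+0+1+1+0+24+48 = 74.
Difference = 58 − 74 = -16.

-16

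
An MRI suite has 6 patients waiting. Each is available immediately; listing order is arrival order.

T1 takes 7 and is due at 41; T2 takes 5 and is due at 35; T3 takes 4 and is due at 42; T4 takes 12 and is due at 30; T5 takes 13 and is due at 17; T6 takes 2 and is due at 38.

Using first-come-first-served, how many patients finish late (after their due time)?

2

FIFO (arrival order): T1 T2 T3 T4 T5 T6.
T1: 0→7, due 41, tardiness 0
T2: 7→12, due 35, tardiness 0
T3: 12→16, due 42, tardiness 0
T4: 16→28, due 30, tardiness 0
T5: 28→41, due 17, tardiness 24
T6: 41→43, due 38, tardiness 5
Late patients: 2.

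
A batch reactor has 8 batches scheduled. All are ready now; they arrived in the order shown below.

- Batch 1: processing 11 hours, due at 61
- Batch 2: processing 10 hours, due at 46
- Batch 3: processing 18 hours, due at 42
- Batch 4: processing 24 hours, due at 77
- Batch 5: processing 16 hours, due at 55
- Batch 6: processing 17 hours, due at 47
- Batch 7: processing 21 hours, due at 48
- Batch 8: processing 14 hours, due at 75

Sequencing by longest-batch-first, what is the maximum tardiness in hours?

LPT (decreasing processing time): Batch 4 Batch 7 Batch 3 Batch 6 Batch 5 Batch 8 Batch 1 Batch 2.
Batch 4: 0→24, due 77, tardiness 0
Batch 7: 24→45, due 48, tardiness 0
Batch 3: 45→63, due 42, tardiness 21
Batch 6: 63→80, due 47, tardiness 33
Batch 5: 80→96, due 55, tardiness 41
Batch 8: 96→110, due 75, tardiness 35
Batch 1: 110→121, due 61, tardiness 60
Batch 2: 121→131, due 46, tardiness 85
Maximum = 85.

85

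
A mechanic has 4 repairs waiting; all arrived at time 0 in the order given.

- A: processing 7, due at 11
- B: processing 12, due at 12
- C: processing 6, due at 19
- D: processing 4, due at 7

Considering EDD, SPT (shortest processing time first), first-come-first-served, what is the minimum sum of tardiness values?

EDD (increasing due date): D A B C.
D: 0→4, due 7, tardiness 0
A: 4→11, due 11, tardiness 0
B: 11→23, due 12, tardiness 11
C: 23→29, due 19, tardiness 10
Sum = 0+0+11+10 = 21.
SPT (increasing processing time): D C A B.
D: 0→4, due 7, tardiness 0
C: 4→10, due 19, tardiness 0
A: 10→17, due 11, tardiness 6
B: 17→29, due 12, tardiness 17
Sum = 0+0+6+17 = 23.
FIFO (arrival order): A B C D.
A: 0→7, due 11, tardiness 0
B: 7→19, due 12, tardiness 7
C: 19→25, due 19, tardiness 6
D: 25→29, due 7, tardiness 22
Sum = 0+7+6+22 = 35.
EDD 21, SPT 23, FIFO 35 → minimum 21.

21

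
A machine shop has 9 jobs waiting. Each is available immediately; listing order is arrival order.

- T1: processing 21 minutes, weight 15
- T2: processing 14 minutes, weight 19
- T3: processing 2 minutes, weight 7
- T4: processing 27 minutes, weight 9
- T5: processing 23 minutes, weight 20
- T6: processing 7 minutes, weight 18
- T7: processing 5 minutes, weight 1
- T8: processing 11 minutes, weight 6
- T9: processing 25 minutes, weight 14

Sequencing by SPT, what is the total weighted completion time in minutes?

SPT (increasing processing time): T3 T7 T6 T8 T2 T1 T5 T9 T4.
T3: finishes 2, weight 7, w·C = 14
T7: finishes 7, weight 1, w·C = 7
T6: finishes 14, weight 18, w·C = 252
T8: finishes 25, weight 6, w·C = 150
T2: finishes 39, weight 19, w·C = 741
T1: finishes 60, weight 15, w·C = 900
T5: finishes 83, weight 20, w·C = 1660
T9: finishes 108, weight 14, w·C = 1512
T4: finishes 135, weight 9, w·C = 1215
Sum = 14+7+252+150+741+900+1660+1512+1215 = 6451.

6451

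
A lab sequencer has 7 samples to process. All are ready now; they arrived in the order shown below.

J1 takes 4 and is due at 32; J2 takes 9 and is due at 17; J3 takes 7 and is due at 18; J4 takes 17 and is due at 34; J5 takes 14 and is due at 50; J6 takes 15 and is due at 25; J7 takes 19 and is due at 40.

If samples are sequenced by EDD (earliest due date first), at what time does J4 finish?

EDD (increasing due date): J2 J3 J6 J1 J4 J7 J5.
J2: 0→9
J3: 9→16
J6: 16→31
J1: 31→35
J4: 35→52

52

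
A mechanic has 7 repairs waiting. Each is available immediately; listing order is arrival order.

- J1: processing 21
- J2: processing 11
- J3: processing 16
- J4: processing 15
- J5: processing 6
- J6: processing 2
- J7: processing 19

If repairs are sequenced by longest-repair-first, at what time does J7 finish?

40

LPT (decreasing processing time): J1 J7 J3 J4 J2 J5 J6.
J1: 0→21
J7: 21→40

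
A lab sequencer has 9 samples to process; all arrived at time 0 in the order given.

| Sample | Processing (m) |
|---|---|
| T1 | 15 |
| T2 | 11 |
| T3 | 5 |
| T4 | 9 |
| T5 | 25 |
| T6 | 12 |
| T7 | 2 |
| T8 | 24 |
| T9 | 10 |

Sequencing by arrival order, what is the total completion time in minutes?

FIFO (arrival order): T1 T2 T3 T4 T5 T6 T7 T8 T9.
T1: 0→15
T2: 15→26
T3: 26→31
T4: 31→40
T5: 40→65
T6: 65→77
T7: 77→79
T8: 79→103
T9: 103→113
Sum = 15+26+31+40+65+77+79+103+113 = 549.

549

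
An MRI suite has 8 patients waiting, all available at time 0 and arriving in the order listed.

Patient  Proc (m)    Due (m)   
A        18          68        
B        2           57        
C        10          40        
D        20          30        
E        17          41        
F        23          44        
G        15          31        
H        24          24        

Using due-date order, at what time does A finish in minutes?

EDD (increasing due date): H D G C E F B A.
H: 0→24
D: 24→44
G: 44→59
C: 59→69
E: 69→86
F: 86→109
B: 109→111
A: 111→129

129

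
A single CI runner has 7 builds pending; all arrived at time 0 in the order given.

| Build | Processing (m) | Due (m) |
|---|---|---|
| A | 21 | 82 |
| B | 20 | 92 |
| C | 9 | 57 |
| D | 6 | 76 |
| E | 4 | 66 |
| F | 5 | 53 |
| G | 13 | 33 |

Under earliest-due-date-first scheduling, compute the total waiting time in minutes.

EDD (increasing due date): G F C E D A B.
G: waits 0, runs 0→13
F: waits 13, runs 13→18
C: waits 18, runs 18→27
E: waits 27, runs 27→31
D: waits 31, runs 31→37
A: waits 37, runs 37→58
B: waits 58, runs 58→78
Sum = 0+13+18+27+31+37+58 = 184.

184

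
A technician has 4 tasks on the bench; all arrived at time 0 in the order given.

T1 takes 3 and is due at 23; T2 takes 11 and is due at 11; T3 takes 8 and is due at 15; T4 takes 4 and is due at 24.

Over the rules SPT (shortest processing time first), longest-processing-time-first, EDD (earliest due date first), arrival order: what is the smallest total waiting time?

25

SPT (increasing processing time): T1 T4 T3 T2.
T1: waits 0, runs 0→3
T4: waits 3, runs 3→7
T3: waits 7, runs 7→15
T2: waits 15, runs 15→26
Sum = 0+3+7+15 = 25.
LPT (decreasing processing time): T2 T3 T4 T1.
T2: waits 0, runs 0→11
T3: waits 11, runs 11→19
T4: waits 19, runs 19→23
T1: waits 23, runs 23→26
Sum = 0+11+19+23 = 53.
EDD (increasing due date): T2 T3 T1 T4.
T2: waits 0, runs 0→11
T3: waits 11, runs 11→19
T1: waits 19, runs 19→22
T4: waits 22, runs 22→26
Sum = 0+11+19+22 = 52.
FIFO (arrival order): T1 T2 T3 T4.
T1: waits 0, runs 0→3
T2: waits 3, runs 3→14
T3: waits 14, runs 14→22
T4: waits 22, runs 22→26
Sum = 0+3+14+22 = 39.
SPT 25, LPT 53, EDD 52, FIFO 39 → minimum 25.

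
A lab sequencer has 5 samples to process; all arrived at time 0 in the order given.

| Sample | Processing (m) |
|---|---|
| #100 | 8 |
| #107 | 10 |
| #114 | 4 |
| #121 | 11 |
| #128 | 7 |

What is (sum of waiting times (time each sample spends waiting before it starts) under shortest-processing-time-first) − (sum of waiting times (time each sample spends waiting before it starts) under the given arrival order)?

-18

SPT (increasing processing time): #114 #128 #100 #107 #121.
#114: waits 0, runs 0→4
#128: waits 4, runs 4→11
#100: waits 11, runs 11→19
#107: waits 19, runs 19→29
#121: waits 29, runs 29→40
Sum = 0+4+11+19+29 = 63.
FIFO (arrival order): #100 #107 #114 #121 #128.
#100: waits 0, runs 0→8
#107: waits 8, runs 8→18
#114: waits 18, runs 18→22
#121: waits 22, runs 22→33
#128: waits 33, runs 33→40
Sum = 0+8+18+22+33 = 81.
Difference = 63 − 81 = -18.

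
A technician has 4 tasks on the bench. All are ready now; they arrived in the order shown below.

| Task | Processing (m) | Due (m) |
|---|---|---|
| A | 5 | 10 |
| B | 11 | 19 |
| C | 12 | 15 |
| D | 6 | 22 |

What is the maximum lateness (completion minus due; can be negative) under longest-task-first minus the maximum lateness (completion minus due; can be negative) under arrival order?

11

LPT (decreasing processing time): C B D A.
C: 0→12, due 15, lateness -3
B: 12→23, due 19, lateness 4
D: 23→29, due 22, lateness 7
A: 29→34, due 10, lateness 24
Maximum = 24.
FIFO (arrival order): A B C D.
A: 0→5, due 10, lateness -5
B: 5→16, due 19, lateness -3
C: 16→28, due 15, lateness 13
D: 28→34, due 22, lateness 12
Maximum = 13.
Difference = 24 − 13 = 11.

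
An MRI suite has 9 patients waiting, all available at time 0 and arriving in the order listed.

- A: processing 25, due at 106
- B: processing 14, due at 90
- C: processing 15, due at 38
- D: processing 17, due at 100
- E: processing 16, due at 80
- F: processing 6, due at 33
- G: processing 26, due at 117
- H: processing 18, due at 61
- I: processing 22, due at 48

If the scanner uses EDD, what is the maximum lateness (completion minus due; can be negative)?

EDD (increasing due date): F C I H E B D A G.
F: 0→6, due 33, lateness -27
C: 6→21, due 38, lateness -17
I: 21→43, due 48, lateness -5
H: 43→61, due 61, lateness 0
E: 61→77, due 80, lateness -3
B: 77→91, due 90, lateness 1
D: 91→108, due 100, lateness 8
A: 108→133, due 106, lateness 27
G: 133→159, due 117, lateness 42
Maximum = 42.

42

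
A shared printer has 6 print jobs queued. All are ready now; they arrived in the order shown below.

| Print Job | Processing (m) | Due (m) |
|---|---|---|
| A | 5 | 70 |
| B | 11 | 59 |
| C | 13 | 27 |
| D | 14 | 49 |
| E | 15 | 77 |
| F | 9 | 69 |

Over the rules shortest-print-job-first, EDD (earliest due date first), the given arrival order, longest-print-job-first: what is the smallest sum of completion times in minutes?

201

SPT (increasing processing time): A F B C D E.
A: 0→5
F: 5→14
B: 14→25
C: 25→38
D: 38→52
E: 52→67
Sum = 5+14+25+38+52+67 = 201.
EDD (increasing due date): C D B F A E.
C: 0→13
D: 13→27
B: 27→38
F: 38→47
A: 47→52
E: 52→67
Sum = 13+27+38+47+52+67 = 244.
FIFO (arrival order): A B C D E F.
A: 0→5
B: 5→16
C: 16→29
D: 29→43
E: 43→58
F: 58→67
Sum = 5+16+29+43+58+67 = 218.
LPT (decreasing processing time): E D C B F A.
E: 0→15
D: 15→29
C: 29→42
B: 42→53
F: 53→62
A: 62→67
Sum = 15+29+42+53+62+67 = 268.
SPT 201, EDD 244, FIFO 218, LPT 268 → minimum 201.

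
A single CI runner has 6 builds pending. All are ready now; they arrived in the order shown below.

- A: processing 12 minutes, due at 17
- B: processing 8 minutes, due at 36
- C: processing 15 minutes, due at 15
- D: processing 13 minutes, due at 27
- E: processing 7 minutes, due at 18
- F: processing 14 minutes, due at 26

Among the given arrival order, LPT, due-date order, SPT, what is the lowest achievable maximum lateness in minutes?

34

FIFO (arrival order): A B C D E F.
A: 0→12, due 17, lateness -5
B: 12→20, due 36, lateness -16
C: 20→35, due 15, lateness 20
D: 35→48, due 27, lateness 21
E: 48→55, due 18, lateness 37
F: 55→69, due 26, lateness 43
Maximum = 43.
LPT (decreasing processing time): C F D A B E.
C: 0→15, due 15, lateness 0
F: 15→29, due 26, lateness 3
D: 29→42, due 27, lateness 15
A: 42→54, due 17, lateness 37
B: 54→62, due 36, lateness 26
E: 62→69, due 18, lateness 51
Maximum = 51.
EDD (increasing due date): C A E F D B.
C: 0→15, due 15, lateness 0
A: 15→27, due 17, lateness 10
E: 27→34, due 18, lateness 16
F: 34→48, due 26, lateness 22
D: 48→61, due 27, lateness 34
B: 61→69, due 36, lateness 33
Maximum = 34.
SPT (increasing processing time): E B A D F C.
E: 0→7, due 18, lateness -11
B: 7→15, due 36, lateness -21
A: 15→27, due 17, lateness 10
D: 27→40, due 27, lateness 13
F: 40→54, due 26, lateness 28
C: 54→69, due 15, lateness 54
Maximum = 54.
FIFO 43, LPT 51, EDD 34, SPT 54 → minimum 34.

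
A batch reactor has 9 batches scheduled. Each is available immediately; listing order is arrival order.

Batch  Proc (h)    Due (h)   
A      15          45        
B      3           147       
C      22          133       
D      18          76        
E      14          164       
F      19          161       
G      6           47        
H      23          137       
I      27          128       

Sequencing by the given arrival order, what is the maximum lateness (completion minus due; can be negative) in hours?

50

FIFO (arrival order): A B C D E F G H I.
A: 0→15, due 45, lateness -30
B: 15→18, due 147, lateness -129
C: 18→40, due 133, lateness -93
D: 40→58, due 76, lateness -18
E: 58→72, due 164, lateness -92
F: 72→91, due 161, lateness -70
G: 91→97, due 47, lateness 50
H: 97→120, due 137, lateness -17
I: 120→147, due 128, lateness 19
Maximum = 50.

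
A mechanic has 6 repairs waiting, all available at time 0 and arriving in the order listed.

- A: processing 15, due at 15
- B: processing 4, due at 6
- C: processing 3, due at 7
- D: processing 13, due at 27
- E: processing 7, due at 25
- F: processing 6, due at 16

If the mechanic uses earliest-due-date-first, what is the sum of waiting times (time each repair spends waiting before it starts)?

96

EDD (increasing due date): B C A F E D.
B: waits 0, runs 0→4
C: waits 4, runs 4→7
A: waits 7, runs 7→22
F: waits 22, runs 22→28
E: waits 28, runs 28→35
D: waits 35, runs 35→48
Sum = 0+4+7+22+28+35 = 96.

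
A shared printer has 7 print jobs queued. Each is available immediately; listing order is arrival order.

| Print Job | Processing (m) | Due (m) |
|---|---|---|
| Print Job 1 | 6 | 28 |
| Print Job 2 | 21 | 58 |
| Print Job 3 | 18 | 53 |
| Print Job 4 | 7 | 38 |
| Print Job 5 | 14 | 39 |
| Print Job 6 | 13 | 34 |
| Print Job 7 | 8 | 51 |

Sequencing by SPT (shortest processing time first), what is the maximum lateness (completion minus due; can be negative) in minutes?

SPT (increasing processing time): Print Job 1 Print Job 4 Print Job 7 Print Job 6 Print Job 5 Print Job 3 Print Job 2.
Print Job 1: 0→6, due 28, lateness -22
Print Job 4: 6→13, due 38, lateness -25
Print Job 7: 13→21, due 51, lateness -30
Print Job 6: 21→34, due 34, lateness 0
Print Job 5: 34→48, due 39, lateness 9
Print Job 3: 48→66, due 53, lateness 13
Print Job 2: 66→87, due 58, lateness 29
Maximum = 29.

29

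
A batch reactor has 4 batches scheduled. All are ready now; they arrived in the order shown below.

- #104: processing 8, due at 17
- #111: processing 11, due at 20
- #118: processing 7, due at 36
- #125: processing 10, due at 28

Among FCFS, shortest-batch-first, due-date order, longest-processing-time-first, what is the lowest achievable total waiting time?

FIFO (arrival order): #104 #111 #118 #125.
#104: waits 0, runs 0→8
#111: waits 8, runs 8→19
#118: waits 19, runs 19→26
#125: waits 26, runs 26→36
Sum = 0+8+19+26 = 53.
SPT (increasing processing time): #118 #104 #125 #111.
#118: waits 0, runs 0→7
#104: waits 7, runs 7→15
#125: waits 15, runs 15→25
#111: waits 25, runs 25→36
Sum = 0+7+15+25 = 47.
EDD (increasing due date): #104 #111 #125 #118.
#104: waits 0, runs 0→8
#111: waits 8, runs 8→19
#125: waits 19, runs 19→29
#118: waits 29, runs 29→36
Sum = 0+8+19+29 = 56.
LPT (decreasing processing time): #111 #125 #104 #118.
#111: waits 0, runs 0→11
#125: waits 11, runs 11→21
#104: waits 21, runs 21→29
#118: waits 29, runs 29→36
Sum = 0+11+21+29 = 61.
FIFO 53, SPT 47, EDD 56, LPT 61 → minimum 47.

47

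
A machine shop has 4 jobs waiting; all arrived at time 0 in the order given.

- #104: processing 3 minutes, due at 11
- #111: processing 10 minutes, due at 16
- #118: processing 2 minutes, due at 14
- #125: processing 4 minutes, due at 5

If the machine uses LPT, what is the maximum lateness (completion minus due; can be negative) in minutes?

LPT (decreasing processing time): #111 #125 #104 #118.
#111: 0→10, due 16, lateness -6
#125: 10→14, due 5, lateness 9
#104: 14→17, due 11, lateness 6
#118: 17→19, due 14, lateness 5
Maximum = 9.

9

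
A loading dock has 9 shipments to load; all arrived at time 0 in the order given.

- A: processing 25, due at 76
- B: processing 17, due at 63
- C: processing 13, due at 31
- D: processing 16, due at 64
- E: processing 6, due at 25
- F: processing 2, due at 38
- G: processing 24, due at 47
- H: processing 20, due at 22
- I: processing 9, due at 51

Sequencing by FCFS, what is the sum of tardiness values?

362

FIFO (arrival order): A B C D E F G H I.
A: 0→25, due 76, tardiness 0
B: 25→42, due 63, tardiness 0
C: 42→55, due 31, tardiness 24
D: 55→71, due 64, tardiness 7
E: 71→77, due 25, tardiness 52
F: 77→79, due 38, tardiness 41
G: 79→103, due 47, tardiness 56
H: 103→123, due 22, tardiness 101
I: 123→132, due 51, tardiness 81
Sum = 0+0+24+7+52+41+56+101+81 = 362.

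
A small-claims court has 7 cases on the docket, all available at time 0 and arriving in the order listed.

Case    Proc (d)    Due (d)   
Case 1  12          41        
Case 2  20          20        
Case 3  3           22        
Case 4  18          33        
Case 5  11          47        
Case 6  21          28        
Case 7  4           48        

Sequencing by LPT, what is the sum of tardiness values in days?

LPT (decreasing processing time): Case 6 Case 2 Case 4 Case 1 Case 5 Case 7 Case 3.
Case 6: 0→21, due 28, tardiness 0
Case 2: 21→41, due 20, tardiness 21
Case 4: 41→59, due 33, tardiness 26
Case 1: 59→71, due 41, tardiness 30
Case 5: 71→82, due 47, tardiness 35
Case 7: 82→86, due 48, tardiness 38
Case 3: 86→89, due 22, tardiness 67
Sum = 0+21+26+30+35+38+67 = 217.

217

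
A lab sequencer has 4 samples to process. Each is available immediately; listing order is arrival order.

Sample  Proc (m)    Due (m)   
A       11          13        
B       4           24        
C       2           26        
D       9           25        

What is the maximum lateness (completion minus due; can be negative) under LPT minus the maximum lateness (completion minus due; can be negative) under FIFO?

LPT (decreasing processing time): A D B C.
A: 0→11, due 13, lateness -2
D: 11→20, due 25, lateness -5
B: 20→24, due 24, lateness 0
C: 24→26, due 26, lateness 0
Maximum = 0.
FIFO (arrival order): A B C D.
A: 0→11, due 13, lateness -2
B: 11→15, due 24, lateness -9
C: 15→17, due 26, lateness -9
D: 17→26, due 25, lateness 1
Maximum = 1.
Difference = 0 − 1 = -1.

-1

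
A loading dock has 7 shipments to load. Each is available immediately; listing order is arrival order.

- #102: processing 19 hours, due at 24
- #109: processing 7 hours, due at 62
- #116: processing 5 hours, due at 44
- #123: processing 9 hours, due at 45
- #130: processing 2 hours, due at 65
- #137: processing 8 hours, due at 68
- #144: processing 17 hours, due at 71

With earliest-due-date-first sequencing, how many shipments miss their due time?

EDD (increasing due date): #102 #116 #123 #109 #130 #137 #144.
#102: 0→19, due 24, tardiness 0
#116: 19→24, due 44, tardiness 0
#123: 24→33, due 45, tardiness 0
#109: 33→40, due 62, tardiness 0
#130: 40→42, due 65, tardiness 0
#137: 42→50, due 68, tardiness 0
#144: 50→67, due 71, tardiness 0
Late shipments: 0.

0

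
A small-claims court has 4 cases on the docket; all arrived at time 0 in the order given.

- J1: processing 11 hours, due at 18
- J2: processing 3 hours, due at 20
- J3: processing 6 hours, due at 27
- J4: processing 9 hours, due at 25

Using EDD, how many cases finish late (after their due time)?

EDD (increasing due date): J1 J2 J4 J3.
J1: 0→11, due 18, tardiness 0
J2: 11→14, due 20, tardiness 0
J4: 14→23, due 25, tardiness 0
J3: 23→29, due 27, tardiness 2
Late cases: 1.

1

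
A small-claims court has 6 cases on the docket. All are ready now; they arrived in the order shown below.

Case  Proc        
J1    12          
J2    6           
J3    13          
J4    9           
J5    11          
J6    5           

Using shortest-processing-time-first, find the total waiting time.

SPT (increasing processing time): J6 J2 J4 J5 J1 J3.
J6: waits 0, runs 0→5
J2: waits 5, runs 5→11
J4: waits 11, runs 11→20
J5: waits 20, runs 20→31
J1: waits 31, runs 31→43
J3: waits 43, runs 43→56
Sum = 0+5+11+20+31+43 = 110.

110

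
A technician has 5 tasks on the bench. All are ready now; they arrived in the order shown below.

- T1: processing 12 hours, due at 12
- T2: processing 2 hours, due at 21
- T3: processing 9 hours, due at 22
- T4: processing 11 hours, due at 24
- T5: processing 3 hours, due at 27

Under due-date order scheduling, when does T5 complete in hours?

EDD (increasing due date): T1 T2 T3 T4 T5.
T1: 0→12
T2: 12→14
T3: 14→23
T4: 23→34
T5: 34→37

37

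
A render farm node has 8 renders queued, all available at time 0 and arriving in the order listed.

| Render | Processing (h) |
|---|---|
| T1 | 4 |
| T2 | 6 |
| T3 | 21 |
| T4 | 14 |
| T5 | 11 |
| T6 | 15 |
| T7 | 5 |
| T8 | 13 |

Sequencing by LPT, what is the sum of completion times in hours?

LPT (decreasing processing time): T3 T6 T4 T8 T5 T2 T7 T1.
T3: 0→21
T6: 21→36
T4: 36→50
T8: 50→63
T5: 63→74
T2: 74→80
T7: 80→85
T1: 85→89
Sum = 21+36+50+63+74+80+85+89 = 498.

498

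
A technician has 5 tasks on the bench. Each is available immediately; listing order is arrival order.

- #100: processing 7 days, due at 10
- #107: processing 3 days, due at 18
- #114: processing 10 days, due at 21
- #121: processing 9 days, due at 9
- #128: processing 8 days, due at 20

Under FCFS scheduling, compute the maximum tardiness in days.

20

FIFO (arrival order): #100 #107 #114 #121 #128.
#100: 0→7, due 10, tardiness 0
#107: 7→10, due 18, tardiness 0
#114: 10→20, due 21, tardiness 0
#121: 20→29, due 9, tardiness 20
#128: 29→37, due 20, tardiness 17
Maximum = 20.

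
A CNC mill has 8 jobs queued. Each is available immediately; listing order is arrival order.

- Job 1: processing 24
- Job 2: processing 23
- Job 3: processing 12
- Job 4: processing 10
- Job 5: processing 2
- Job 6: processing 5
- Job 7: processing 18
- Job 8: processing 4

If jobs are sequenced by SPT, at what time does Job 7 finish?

51

SPT (increasing processing time): Job 5 Job 8 Job 6 Job 4 Job 3 Job 7 Job 2 Job 1.
Job 5: 0→2
Job 8: 2→6
Job 6: 6→11
Job 4: 11→21
Job 3: 21→33
Job 7: 33→51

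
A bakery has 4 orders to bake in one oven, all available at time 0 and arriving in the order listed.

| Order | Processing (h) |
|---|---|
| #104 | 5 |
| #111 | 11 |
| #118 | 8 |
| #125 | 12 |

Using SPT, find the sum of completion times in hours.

78

SPT (increasing processing time): #104 #118 #111 #125.
#104: 0→5
#118: 5→13
#111: 13→24
#125: 24→36
Sum = 5+13+24+36 = 78.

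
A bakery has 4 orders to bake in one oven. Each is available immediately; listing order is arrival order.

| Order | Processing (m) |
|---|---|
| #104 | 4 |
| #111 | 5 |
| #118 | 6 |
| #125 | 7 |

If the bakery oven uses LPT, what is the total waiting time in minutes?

LPT (decreasing processing time): #125 #118 #111 #104.
#125: waits 0, runs 0→7
#118: waits 7, runs 7→13
#111: waits 13, runs 13→18
#104: waits 18, runs 18→22
Sum = 0+7+13+18 = 38.

38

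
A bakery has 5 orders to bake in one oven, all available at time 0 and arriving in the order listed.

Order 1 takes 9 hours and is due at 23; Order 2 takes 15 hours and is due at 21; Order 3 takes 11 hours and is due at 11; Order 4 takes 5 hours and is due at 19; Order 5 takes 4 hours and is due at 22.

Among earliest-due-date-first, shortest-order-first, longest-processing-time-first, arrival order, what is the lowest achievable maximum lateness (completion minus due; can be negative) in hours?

21

EDD (increasing due date): Order 3 Order 4 Order 2 Order 5 Order 1.
Order 3: 0→11, due 11, lateness 0
Order 4: 11→16, due 19, lateness -3
Order 2: 16→31, due 21, lateness 10
Order 5: 31→35, due 22, lateness 13
Order 1: 35→44, due 23, lateness 21
Maximum = 21.
SPT (increasing processing time): Order 5 Order 4 Order 1 Order 3 Order 2.
Order 5: 0→4, due 22, lateness -18
Order 4: 4→9, due 19, lateness -10
Order 1: 9→18, due 23, lateness -5
Order 3: 18→29, due 11, lateness 18
Order 2: 29→44, due 21, lateness 23
Maximum = 23.
LPT (decreasing processing time): Order 2 Order 3 Order 1 Order 4 Order 5.
Order 2: 0→15, due 21, lateness -6
Order 3: 15→26, due 11, lateness 15
Order 1: 26→35, due 23, lateness 12
Order 4: 35→40, due 19, lateness 21
Order 5: 40→44, due 22, lateness 22
Maximum = 22.
FIFO (arrival order): Order 1 Order 2 Order 3 Order 4 Order 5.
Order 1: 0→9, due 23, lateness -14
Order 2: 9→24, due 21, lateness 3
Order 3: 24→35, due 11, lateness 24
Order 4: 35→40, due 19, lateness 21
Order 5: 40→44, due 22, lateness 22
Maximum = 24.
EDD 21, SPT 23, LPT 22, FIFO 24 → minimum 21.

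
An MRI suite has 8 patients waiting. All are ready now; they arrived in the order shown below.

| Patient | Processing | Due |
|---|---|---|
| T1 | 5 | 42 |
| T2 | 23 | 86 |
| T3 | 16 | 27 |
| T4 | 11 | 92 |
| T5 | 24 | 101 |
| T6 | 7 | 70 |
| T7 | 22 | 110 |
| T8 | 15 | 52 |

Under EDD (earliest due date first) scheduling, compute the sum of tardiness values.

EDD (increasing due date): T3 T1 T8 T6 T2 T4 T5 T7.
T3: 0→16, due 27, tardiness 0
T1: 16→21, due 42, tardiness 0
T8: 21→36, due 52, tardiness 0
T6: 36→43, due 70, tardiness 0
T2: 43→66, due 86, tardiness 0
T4: 66→77, due 92, tardiness 0
T5: 77→101, due 101, tardiness 0
T7: 101→123, due 110, tardiness 13
Sum = 0+0+0+0+0+0+0+13 = 13.

13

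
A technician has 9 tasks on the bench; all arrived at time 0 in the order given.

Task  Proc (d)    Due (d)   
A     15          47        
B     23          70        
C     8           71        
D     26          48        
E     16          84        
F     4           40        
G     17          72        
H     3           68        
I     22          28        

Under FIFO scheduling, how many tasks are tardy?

FIFO (arrival order): A B C D E F G H I.
A: 0→15, due 47, tardiness 0
B: 15→38, due 70, tardiness 0
C: 38→46, due 71, tardiness 0
D: 46→72, due 48, tardiness 24
E: 72→88, due 84, tardiness 4
F: 88→92, due 40, tardiness 52
G: 92→109, due 72, tardiness 37
H: 109→112, due 68, tardiness 44
I: 112→134, due 28, tardiness 106
Late tasks: 6.

6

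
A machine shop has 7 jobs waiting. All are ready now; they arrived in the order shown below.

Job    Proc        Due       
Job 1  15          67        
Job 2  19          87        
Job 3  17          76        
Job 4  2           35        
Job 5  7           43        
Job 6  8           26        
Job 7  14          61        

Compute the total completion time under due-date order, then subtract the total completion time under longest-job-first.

EDD (increasing due date): Job 6 Job 4 Job 5 Job 7 Job 1 Job 3 Job 2.
Job 6: 0→8
Job 4: 8→10
Job 5: 10→17
Job 7: 17→31
Job 1: 31→46
Job 3: 46→63
Job 2: 63→82
Sum = 8+10+17+31+46+63+82 = 257.
LPT (decreasing processing time): Job 2 Job 3 Job 1 Job 7 Job 6 Job 5 Job 4.
Job 2: 0→19
Job 3: 19→36
Job 1: 36→51
Job 7: 51→65
Job 6: 65→73
Job 5: 73→80
Job 4: 80→82
Sum = 19+36+51+65+73+80+82 = 406.
Difference = 257 − 406 = -149.

-149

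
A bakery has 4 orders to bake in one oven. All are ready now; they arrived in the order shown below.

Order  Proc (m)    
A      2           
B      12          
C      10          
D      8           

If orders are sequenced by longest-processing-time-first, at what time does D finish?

30

LPT (decreasing processing time): B C D A.
B: 0→12
C: 12→22
D: 22→30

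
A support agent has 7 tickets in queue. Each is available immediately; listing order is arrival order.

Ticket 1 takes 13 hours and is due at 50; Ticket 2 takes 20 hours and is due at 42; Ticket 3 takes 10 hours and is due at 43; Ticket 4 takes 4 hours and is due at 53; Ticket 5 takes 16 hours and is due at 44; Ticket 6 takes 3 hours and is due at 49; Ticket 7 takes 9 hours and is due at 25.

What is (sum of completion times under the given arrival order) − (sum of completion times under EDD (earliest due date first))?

FIFO (arrival order): Ticket 1 Ticket 2 Ticket 3 Ticket 4 Ticket 5 Ticket 6 Ticket 7.
Ticket 1: 0→13
Ticket 2: 13→33
Ticket 3: 33→43
Ticket 4: 43→47
Ticket 5: 47→63
Ticket 6: 63→66
Ticket 7: 66→75
Sum = 13+33+43+47+63+66+75 = 340.
EDD (increasing due date): Ticket 7 Ticket 2 Ticket 3 Ticket 5 Ticket 6 Ticket 1 Ticket 4.
Ticket 7: 0→9
Ticket 2: 9→29
Ticket 3: 29→39
Ticket 5: 39→55
Ticket 6: 55→58
Ticket 1: 58→71
Ticket 4: 71→75
Sum = 9+29+39+55+58+71+75 = 336.
Difference = 340 − 336 = 4.

4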